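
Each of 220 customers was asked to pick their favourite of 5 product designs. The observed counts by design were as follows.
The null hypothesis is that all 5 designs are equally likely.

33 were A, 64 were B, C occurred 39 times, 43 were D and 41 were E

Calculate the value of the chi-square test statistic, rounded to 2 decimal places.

Under H₀ each category has probability 1/5, so each expected count is 220/5 = 44.
A: (33 − 44)²/44 = 121/44 = 2.750
B: (64 − 44)²/44 = 400/44 = 9.091
C: (39 − 44)²/44 = 25/44 = 0.568
D: (43 − 44)²/44 = 1/44 = 0.023
E: (41 − 44)²/44 = 9/44 = 0.205
Sum = 12.64

12.64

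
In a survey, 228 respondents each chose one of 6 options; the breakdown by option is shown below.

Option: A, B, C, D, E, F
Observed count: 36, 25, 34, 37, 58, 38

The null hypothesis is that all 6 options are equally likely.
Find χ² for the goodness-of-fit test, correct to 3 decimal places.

Expected count for each of the 6 categories: 228/6 = 38.
cat         O        E   (O−E)²/E
A          36       38     0.1053
B          25       38     4.4474
C          34       38     0.4211
D          37       38     0.0263
E          58       38    10.5263
F          38       38     0.0000
Sum = 15.526

15.526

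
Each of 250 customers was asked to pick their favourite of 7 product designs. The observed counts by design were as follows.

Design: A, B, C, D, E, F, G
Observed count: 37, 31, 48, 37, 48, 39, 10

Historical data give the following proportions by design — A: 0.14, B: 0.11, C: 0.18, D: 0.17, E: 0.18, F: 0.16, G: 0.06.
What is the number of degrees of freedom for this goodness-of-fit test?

There are k = 7 categories and no parameters were estimated from the data, so df = 7 − 1 = 6.

6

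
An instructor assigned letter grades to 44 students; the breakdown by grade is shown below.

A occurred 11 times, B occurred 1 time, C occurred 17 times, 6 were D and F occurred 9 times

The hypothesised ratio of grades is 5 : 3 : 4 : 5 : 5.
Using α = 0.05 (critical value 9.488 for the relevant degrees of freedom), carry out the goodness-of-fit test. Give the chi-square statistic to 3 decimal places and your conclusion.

Ratio total = 22. Expected counts: 44×5/22 = 10, 44×3/22 = 6, 44×4/22 = 8, 44×5/22 = 10, 44×5/22 = 10.
A: (11 − 10)²/10 = 1/10 = 0.1000
B: (1 − 6)²/6 = 25/6 = 4.1667
C: (17 − 8)²/8 = 81/8 = 10.1250
D: (6 − 10)²/10 = 16/10 = 1.6000
F: (9 − 10)²/10 = 1/10 = 0.1000
Sum = 16.092
df = 4. Since 16.092 > 9.488, we reject H₀.

16.092; reject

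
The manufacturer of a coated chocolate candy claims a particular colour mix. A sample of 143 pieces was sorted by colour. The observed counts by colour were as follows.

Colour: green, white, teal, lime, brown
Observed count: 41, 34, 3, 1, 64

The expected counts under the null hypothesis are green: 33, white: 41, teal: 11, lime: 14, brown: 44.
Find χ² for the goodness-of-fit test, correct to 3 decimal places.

cat         O        E   (O−E)²/E
green      41       33     1.9394
white      34       41     1.1951
teal        3       11     5.8182
lime        1       14    12.0714
brown      64       44     9.0909
Sum = 30.115

30.115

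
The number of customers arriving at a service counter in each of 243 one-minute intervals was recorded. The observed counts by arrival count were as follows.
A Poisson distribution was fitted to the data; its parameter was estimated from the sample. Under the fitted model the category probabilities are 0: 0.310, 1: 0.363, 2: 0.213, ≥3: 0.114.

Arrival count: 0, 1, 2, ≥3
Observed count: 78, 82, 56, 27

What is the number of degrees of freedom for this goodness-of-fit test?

2

There are k = 4 categories and 1 parameter estimated from the data, so df = 4 − 1 − 1 = 2.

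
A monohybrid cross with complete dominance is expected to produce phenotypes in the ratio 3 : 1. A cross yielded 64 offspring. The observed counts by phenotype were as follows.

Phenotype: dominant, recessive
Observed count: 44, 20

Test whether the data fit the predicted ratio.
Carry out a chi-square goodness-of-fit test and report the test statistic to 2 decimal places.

1.33

Ratio total = 4. Expected counts: 64×3/4 = 48, 64×1/4 = 16.
χ² = (44−48)²/48 + (20−16)²/16
   = 0.333 + 1.000
Sum = 1.33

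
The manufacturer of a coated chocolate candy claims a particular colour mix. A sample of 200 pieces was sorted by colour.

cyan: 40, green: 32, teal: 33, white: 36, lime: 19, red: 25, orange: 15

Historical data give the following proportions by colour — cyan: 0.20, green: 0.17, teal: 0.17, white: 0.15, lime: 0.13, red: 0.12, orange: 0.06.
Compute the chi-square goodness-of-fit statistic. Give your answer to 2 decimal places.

4.02

Expected counts E_i = n·p_i: 200×0.20 = 40, 200×0.17 = 34, 200×0.17 = 34, 200×0.15 = 30, 200×0.13 = 26, 200×0.12 = 24, 200×0.06 = 12.
χ² = (40−40)²/40 + (32−34)²/34 + (33−34)²/34 + (36−30)²/30 + (19−26)²/26 + (25−24)²/24 + (15−12)²/12
   = 0.000 + 0.118 + 0.029 + 1.200 + 1.885 + 0.042 + 0.750
Sum = 4.02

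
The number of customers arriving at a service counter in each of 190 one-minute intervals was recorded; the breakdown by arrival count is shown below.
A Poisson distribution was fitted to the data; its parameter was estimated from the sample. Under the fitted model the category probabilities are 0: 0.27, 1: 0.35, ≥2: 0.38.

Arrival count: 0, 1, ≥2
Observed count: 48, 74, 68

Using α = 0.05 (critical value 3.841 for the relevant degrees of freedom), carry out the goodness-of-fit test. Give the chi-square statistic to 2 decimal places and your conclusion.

1.30; do not reject

Expected counts E_i = n·p_i: 190×0.27 = 51.3, 190×0.35 = 66.5, 190×0.38 = 72.2.
χ² = (48−51.3)²/51.3 + (74−66.5)²/66.5 + (68−72.2)²/72.2
   = 0.212 + 0.846 + 0.244
Sum = 1.30
df = 1. Since 1.30 < 3.841, we do not reject H₀.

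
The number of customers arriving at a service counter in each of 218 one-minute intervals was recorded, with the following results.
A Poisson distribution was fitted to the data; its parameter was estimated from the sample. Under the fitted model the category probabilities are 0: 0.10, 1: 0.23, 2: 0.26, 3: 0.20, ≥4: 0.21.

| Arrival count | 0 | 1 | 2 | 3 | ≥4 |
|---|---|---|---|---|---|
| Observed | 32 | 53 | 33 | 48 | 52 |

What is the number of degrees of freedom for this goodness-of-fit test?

3

There are k = 5 categories and 1 parameter estimated from the data, so df = 5 − 1 − 1 = 3.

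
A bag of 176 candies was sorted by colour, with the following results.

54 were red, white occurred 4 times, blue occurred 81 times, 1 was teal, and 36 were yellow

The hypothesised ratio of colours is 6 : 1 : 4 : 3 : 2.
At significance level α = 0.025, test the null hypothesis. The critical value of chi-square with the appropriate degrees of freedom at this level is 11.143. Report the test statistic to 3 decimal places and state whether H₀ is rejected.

77.689; reject

Ratio total = 16. Expected counts: 176×6/16 = 66, 176×1/16 = 11, 176×4/16 = 44, 176×3/16 = 33, 176×2/16 = 22.
cat         O        E   (O−E)²/E
red        54       66     2.1818
white       4       11     4.4545
blue       81       44    31.1136
teal        1       33    31.0303
yellow     36       22     8.9091
Sum = 77.689
df = 4. Since 77.689 > 11.143, we reject H₀.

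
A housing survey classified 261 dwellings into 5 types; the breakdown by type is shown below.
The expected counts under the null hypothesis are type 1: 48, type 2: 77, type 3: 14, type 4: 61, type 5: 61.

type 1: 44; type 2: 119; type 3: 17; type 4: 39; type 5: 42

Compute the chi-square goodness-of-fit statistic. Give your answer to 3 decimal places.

type 1: (44 − 48)²/48 = 16/48 = 0.3333
type 2: (119 − 77)²/77 = 1764/77 = 22.9091
type 3: (17 − 14)²/14 = 9/14 = 0.6429
type 4: (39 − 61)²/61 = 484/61 = 7.9344
type 5: (42 − 61)²/61 = 361/61 = 5.9180
Sum = 37.738

37.738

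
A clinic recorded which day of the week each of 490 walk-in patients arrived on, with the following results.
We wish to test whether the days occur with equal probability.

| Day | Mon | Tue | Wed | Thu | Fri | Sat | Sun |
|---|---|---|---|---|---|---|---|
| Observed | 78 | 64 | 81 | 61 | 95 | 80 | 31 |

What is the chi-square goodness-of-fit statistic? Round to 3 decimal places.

Under H₀ each category has probability 1/7, so each expected count is 490/7 = 70.
Mon: (78 − 70)²/70 = 64/70 = 0.9143
Tue: (64 − 70)²/70 = 36/70 = 0.5143
Wed: (81 − 70)²/70 = 121/70 = 1.7286
Thu: (61 − 70)²/70 = 81/70 = 1.1571
Fri: (95 − 70)²/70 = 625/70 = 8.9286
Sat: (80 − 70)²/70 = 100/70 = 1.4286
Sun: (31 − 70)²/70 = 1521/70 = 21.7286
Sum = 36.400

36.400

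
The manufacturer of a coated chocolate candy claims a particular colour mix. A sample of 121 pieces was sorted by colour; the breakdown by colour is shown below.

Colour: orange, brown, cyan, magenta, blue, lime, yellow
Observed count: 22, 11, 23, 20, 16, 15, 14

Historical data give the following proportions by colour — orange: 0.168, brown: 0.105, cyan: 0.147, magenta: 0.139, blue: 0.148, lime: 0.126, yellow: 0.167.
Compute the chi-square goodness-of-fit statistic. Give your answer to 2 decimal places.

4.61

Expected counts E_i = n·p_i: 121×0.168 = 20.328, 121×0.105 = 12.705, 121×0.147 = 17.787, 121×0.139 = 16.819, 121×0.148 = 17.908, 121×0.126 = 15.246, 121×0.167 = 20.207.
cat          O        E   (O−E)²/E
orange      22   20.328      0.138
brown       11   12.705      0.229
cyan        23   17.787      1.528
magenta     20   16.819      0.602
blue        16   17.908      0.203
lime        15   15.246      0.004
yellow      14   20.207      1.907
Sum = 4.61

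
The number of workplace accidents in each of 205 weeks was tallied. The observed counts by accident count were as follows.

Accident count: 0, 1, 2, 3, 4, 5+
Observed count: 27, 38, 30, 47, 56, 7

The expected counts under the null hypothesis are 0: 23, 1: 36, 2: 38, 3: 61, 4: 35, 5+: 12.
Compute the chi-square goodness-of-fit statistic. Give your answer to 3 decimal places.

0: (27 − 23)²/23 = 16/23 = 0.6957
1: (38 − 36)²/36 = 4/36 = 0.1111
2: (30 − 38)²/38 = 64/38 = 1.6842
3: (47 − 61)²/61 = 196/61 = 3.2131
4: (56 − 35)²/35 = 441/35 = 12.6000
5+: (7 − 12)²/12 = 25/12 = 2.0833
Sum = 20.387

20.387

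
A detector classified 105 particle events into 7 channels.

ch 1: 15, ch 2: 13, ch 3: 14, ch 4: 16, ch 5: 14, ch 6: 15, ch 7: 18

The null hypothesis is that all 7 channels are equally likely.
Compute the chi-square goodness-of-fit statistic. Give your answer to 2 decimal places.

1.07

Under H₀ each category has probability 1/7, so each expected count is 105/7 = 15.
χ² = (15−15)²/15 + (13−15)²/15 + (14−15)²/15 + (16−15)²/15 + (14−15)²/15 + (15−15)²/15 + (18−15)²/15
   = 0.000 + 0.267 + 0.067 + 0.067 + 0.067 + 0.000 + 0.600
Sum = 1.07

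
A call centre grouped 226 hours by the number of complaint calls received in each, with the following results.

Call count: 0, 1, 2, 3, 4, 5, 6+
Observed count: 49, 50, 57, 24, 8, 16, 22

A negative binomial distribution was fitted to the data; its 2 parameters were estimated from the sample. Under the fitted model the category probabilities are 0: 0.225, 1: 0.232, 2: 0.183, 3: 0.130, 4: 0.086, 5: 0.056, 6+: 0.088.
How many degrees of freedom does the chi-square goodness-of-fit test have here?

4

There are k = 7 categories and 2 parameters estimated from the data, so df = 7 − 1 − 2 = 4.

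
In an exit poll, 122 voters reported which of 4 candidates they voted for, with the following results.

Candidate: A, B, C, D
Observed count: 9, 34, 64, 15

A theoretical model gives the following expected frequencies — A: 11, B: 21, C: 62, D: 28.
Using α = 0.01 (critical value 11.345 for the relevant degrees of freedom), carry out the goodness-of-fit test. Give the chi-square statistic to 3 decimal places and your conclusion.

14.511; reject

A: (9 − 11)²/11 = 4/11 = 0.3636
B: (34 − 21)²/21 = 169/21 = 8.0476
C: (64 − 62)²/62 = 4/62 = 0.0645
D: (15 − 28)²/28 = 169/28 = 6.0357
Sum = 14.511
df = 3. Since 14.511 > 11.345, we reject H₀.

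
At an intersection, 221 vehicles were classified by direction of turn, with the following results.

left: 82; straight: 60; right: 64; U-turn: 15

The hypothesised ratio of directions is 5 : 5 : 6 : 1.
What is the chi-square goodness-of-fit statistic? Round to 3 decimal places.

7.651

Ratio total = 17. Expected counts: 221×5/17 = 65, 221×5/17 = 65, 221×6/17 = 78, 221×1/17 = 13.
left: (82 − 65)²/65 = 289/65 = 4.4462
straight: (60 − 65)²/65 = 25/65 = 0.3846
right: (64 − 78)²/78 = 196/78 = 2.5128
U-turn: (15 − 13)²/13 = 4/13 = 0.3077
Sum = 7.651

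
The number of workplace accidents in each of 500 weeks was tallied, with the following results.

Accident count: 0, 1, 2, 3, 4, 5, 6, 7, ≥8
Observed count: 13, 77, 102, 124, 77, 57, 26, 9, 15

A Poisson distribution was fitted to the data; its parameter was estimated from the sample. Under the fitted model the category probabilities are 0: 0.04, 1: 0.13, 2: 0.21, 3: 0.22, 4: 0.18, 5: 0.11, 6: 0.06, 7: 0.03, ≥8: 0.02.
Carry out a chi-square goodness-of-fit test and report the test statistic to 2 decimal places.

Expected counts E_i = n·p_i: 500×0.04 = 20, 500×0.13 = 65, 500×0.21 = 105, 500×0.22 = 110, 500×0.18 = 90, 500×0.11 = 55, 500×0.06 = 30, 500×0.03 = 15, 500×0.02 = 10.
0: (13 − 20)²/20 = 49/20 = 2.450
1: (77 − 65)²/65 = 144/65 = 2.215
2: (102 − 105)²/105 = 9/105 = 0.086
3: (124 − 110)²/110 = 196/110 = 1.782
4: (77 − 90)²/90 = 169/90 = 1.878
5: (57 − 55)²/55 = 4/55 = 0.073
6: (26 − 30)²/30 = 16/30 = 0.533
7: (9 − 15)²/15 = 36/15 = 2.400
≥8: (15 − 10)²/10 = 25/10 = 2.500
Sum = 13.92

13.92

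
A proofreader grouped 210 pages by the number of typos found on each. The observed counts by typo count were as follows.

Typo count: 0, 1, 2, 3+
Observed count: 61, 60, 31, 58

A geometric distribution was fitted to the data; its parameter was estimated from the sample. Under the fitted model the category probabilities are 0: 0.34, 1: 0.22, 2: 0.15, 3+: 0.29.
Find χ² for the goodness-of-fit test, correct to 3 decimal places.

5.783

Expected counts E_i = n·p_i: 210×0.34 = 71.4, 210×0.22 = 46.2, 210×0.15 = 31.5, 210×0.29 = 60.9.
χ² = (61−71.4)²/71.4 + (60−46.2)²/46.2 + (31−31.5)²/31.5 + (58−60.9)²/60.9
   = 1.5148 + 4.1221 + 0.0079 + 0.1381
Sum = 5.783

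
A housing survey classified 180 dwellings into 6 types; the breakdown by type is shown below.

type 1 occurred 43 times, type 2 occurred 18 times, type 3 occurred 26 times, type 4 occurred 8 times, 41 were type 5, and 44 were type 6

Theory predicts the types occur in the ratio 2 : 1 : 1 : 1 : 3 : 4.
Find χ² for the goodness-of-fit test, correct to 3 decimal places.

22.189

Ratio total = 12. Expected counts: 180×2/12 = 30, 180×1/12 = 15, 180×1/12 = 15, 180×1/12 = 15, 180×3/12 = 45, 180×4/12 = 60.
type 1: (43 − 30)²/30 = 169/30 = 5.6333
type 2: (18 − 15)²/15 = 9/15 = 0.6000
type 3: (26 − 15)²/15 = 121/15 = 8.0667
type 4: (8 − 15)²/15 = 49/15 = 3.2667
type 5: (41 − 45)²/45 = 16/45 = 0.3556
type 6: (44 − 60)²/60 = 256/60 = 4.2667
Sum = 22.189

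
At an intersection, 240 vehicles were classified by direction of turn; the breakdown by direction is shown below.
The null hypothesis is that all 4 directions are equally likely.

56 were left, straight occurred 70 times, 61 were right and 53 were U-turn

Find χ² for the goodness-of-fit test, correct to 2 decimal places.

Expected count for each of the 4 categories: 240/4 = 60.
cat           O        E   (O−E)²/E
left         56       60      0.267
straight     70       60      1.667
right        61       60      0.017
U-turn       53       60      0.817
Sum = 2.77

2.77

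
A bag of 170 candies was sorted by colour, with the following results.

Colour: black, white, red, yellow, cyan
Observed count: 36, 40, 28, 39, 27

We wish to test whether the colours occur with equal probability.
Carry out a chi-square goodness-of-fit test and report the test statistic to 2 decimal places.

4.41

Under H₀ each category has probability 1/5, so each expected count is 170/5 = 34.
χ² = (36−34)²/34 + (40−34)²/34 + (28−34)²/34 + (39−34)²/34 + (27−34)²/34
   = 0.118 + 1.059 + 1.059 + 0.735 + 1.441
Sum = 4.41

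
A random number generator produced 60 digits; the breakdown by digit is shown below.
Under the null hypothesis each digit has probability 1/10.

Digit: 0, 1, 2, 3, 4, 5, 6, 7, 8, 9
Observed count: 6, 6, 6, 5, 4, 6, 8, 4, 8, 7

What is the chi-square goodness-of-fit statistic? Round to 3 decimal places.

Under H₀ each category has probability 1/10, so each expected count is 60/10 = 6.
0: (6 − 6)²/6 = 0/6 = 0.0000
1: (6 − 6)²/6 = 0/6 = 0.0000
2: (6 − 6)²/6 = 0/6 = 0.0000
3: (5 − 6)²/6 = 1/6 = 0.1667
4: (4 − 6)²/6 = 4/6 = 0.6667
5: (6 − 6)²/6 = 0/6 = 0.0000
6: (8 − 6)²/6 = 4/6 = 0.6667
7: (4 − 6)²/6 = 4/6 = 0.6667
8: (8 − 6)²/6 = 4/6 = 0.6667
9: (7 − 6)²/6 = 1/6 = 0.1667
Sum = 3.000

3.000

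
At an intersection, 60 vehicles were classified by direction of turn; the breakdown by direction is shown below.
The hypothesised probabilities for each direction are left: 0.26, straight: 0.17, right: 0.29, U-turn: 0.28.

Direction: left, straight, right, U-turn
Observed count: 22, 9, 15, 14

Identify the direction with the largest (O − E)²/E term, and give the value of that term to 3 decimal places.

Expected counts E_i = n·p_i: 60×0.26 = 15.6, 60×0.17 = 10.2, 60×0.29 = 17.4, 60×0.28 = 16.8.
left: (22 − 15.6)²/15.6 = 40.96/15.6 = 2.6256
straight: (9 − 10.2)²/10.2 = 1.44/10.2 = 0.1412
right: (15 − 17.4)²/17.4 = 5.76/17.4 = 0.3310
U-turn: (14 − 16.8)²/16.8 = 7.84/16.8 = 0.4667
The largest term is for left: 2.626.

left, 2.626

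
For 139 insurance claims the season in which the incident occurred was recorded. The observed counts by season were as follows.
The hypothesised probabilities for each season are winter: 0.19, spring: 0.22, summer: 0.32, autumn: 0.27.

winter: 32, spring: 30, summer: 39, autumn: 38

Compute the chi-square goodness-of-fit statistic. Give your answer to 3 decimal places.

Expected counts E_i = n·p_i: 139×0.19 = 26.41, 139×0.22 = 30.58, 139×0.32 = 44.48, 139×0.27 = 37.53.
cat         O        E   (O−E)²/E
winter     32    26.41     1.1832
spring     30    30.58     0.0110
summer     39    44.48     0.6751
autumn     38    37.53     0.0059
Sum = 1.875

1.875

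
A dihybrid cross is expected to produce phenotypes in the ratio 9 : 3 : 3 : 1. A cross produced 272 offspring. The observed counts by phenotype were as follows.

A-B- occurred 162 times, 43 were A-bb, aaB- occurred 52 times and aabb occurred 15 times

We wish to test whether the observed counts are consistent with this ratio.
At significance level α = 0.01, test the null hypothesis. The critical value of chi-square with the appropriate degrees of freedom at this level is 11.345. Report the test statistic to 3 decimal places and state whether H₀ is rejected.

Ratio total = 16. Expected counts: 272×9/16 = 153, 272×3/16 = 51, 272×3/16 = 51, 272×1/16 = 17.
A-B-: (162 − 153)²/153 = 81/153 = 0.5294
A-bb: (43 − 51)²/51 = 64/51 = 1.2549
aaB-: (52 − 51)²/51 = 1/51 = 0.0196
aabb: (15 − 17)²/17 = 4/17 = 0.2353
Sum = 2.039
df = 3. Since 2.039 < 11.345, we do not reject H₀.

2.039; do not reject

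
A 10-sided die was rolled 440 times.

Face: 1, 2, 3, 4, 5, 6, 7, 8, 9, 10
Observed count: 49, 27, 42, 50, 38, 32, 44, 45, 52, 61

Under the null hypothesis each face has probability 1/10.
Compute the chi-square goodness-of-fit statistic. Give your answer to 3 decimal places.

20.182

Expected count for each of the 10 categories: 440/10 = 44.
1: (49 − 44)²/44 = 25/44 = 0.5682
2: (27 − 44)²/44 = 289/44 = 6.5682
3: (42 − 44)²/44 = 4/44 = 0.0909
4: (50 − 44)²/44 = 36/44 = 0.8182
5: (38 − 44)²/44 = 36/44 = 0.8182
6: (32 − 44)²/44 = 144/44 = 3.2727
7: (44 − 44)²/44 = 0/44 = 0.0000
8: (45 − 44)²/44 = 1/44 = 0.0227
9: (52 − 44)²/44 = 64/44 = 1.4545
10: (61 − 44)²/44 = 289/44 = 6.5682
Sum = 20.182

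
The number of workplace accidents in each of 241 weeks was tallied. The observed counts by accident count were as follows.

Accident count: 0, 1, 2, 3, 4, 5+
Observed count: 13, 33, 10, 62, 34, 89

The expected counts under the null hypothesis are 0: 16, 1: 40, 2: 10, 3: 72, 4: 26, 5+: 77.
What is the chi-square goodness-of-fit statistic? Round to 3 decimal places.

7.508

cat         O        E   (O−E)²/E
0          13       16     0.5625
1          33       40     1.2250
2          10       10     0.0000
3          62       72     1.3889
4          34       26     2.4615
5+         89       77     1.8701
Sum = 7.508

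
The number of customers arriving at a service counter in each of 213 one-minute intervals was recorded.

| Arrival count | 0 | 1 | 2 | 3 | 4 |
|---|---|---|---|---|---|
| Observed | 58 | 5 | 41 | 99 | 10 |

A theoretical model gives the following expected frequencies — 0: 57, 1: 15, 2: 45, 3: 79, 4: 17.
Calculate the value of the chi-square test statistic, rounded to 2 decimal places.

14.99

χ² = (58−57)²/57 + (5−15)²/15 + (41−45)²/45 + (99−79)²/79 + (10−17)²/17
   = 0.018 + 6.667 + 0.356 + 5.063 + 2.882
Sum = 14.99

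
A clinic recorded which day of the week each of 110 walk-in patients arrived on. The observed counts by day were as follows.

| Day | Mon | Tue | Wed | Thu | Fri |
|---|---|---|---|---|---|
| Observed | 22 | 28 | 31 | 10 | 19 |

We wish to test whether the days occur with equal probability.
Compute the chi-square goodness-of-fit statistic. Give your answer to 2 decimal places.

Expected count for each of the 5 categories: 110/5 = 22.
χ² = (22−22)²/22 + (28−22)²/22 + (31−22)²/22 + (10−22)²/22 + (19−22)²/22
   = 0.000 + 1.636 + 3.682 + 6.545 + 0.409
Sum = 12.27

12.27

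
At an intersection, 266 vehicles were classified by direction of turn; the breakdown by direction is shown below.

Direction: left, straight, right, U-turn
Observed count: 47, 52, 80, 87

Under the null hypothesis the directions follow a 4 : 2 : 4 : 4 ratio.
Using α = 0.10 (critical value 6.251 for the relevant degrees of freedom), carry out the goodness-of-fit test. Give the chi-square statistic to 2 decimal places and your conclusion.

18.03; reject

Ratio total = 14. Expected counts: 266×4/14 = 76, 266×2/14 = 38, 266×4/14 = 76, 266×4/14 = 76.
left: (47 − 76)²/76 = 841/76 = 11.066
straight: (52 − 38)²/38 = 196/38 = 5.158
right: (80 − 76)²/76 = 16/76 = 0.211
U-turn: (87 − 76)²/76 = 121/76 = 1.592
Sum = 18.03
df = 3. Since 18.03 > 6.251, we reject H₀.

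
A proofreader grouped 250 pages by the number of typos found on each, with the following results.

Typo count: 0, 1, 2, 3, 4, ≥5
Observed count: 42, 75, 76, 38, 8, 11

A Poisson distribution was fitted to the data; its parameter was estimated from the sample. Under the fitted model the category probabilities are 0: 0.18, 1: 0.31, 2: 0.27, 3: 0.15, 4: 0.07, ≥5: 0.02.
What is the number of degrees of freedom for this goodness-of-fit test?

4

There are k = 6 categories and 1 parameter estimated from the data, so df = 6 − 1 − 1 = 4.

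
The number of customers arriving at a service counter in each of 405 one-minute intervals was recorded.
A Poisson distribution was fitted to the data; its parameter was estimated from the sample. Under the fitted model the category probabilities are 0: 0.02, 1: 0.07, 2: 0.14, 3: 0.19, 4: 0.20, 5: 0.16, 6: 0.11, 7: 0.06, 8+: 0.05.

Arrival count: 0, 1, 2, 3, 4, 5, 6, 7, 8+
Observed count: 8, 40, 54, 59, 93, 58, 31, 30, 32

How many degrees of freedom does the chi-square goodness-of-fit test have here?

There are k = 9 categories and 1 parameter estimated from the data, so df = 9 − 1 − 1 = 7.

7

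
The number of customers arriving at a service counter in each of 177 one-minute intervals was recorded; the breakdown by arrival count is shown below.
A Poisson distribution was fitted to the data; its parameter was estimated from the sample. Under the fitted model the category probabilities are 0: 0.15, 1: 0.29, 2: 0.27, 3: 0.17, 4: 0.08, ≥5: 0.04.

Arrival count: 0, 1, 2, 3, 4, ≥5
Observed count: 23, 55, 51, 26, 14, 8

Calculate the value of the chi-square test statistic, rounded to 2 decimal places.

1.63

Expected counts E_i = n·p_i: 177×0.15 = 26.55, 177×0.29 = 51.33, 177×0.27 = 47.79, 177×0.17 = 30.09, 177×0.08 = 14.16, 177×0.04 = 7.08.
χ² = (23−26.55)²/26.55 + (55−51.33)²/51.33 + (51−47.79)²/47.79 + (26−30.09)²/30.09 + (14−14.16)²/14.16 + (8−7.08)²/7.08
   = 0.475 + 0.262 + 0.216 + 0.556 + 0.002 + 0.120
Sum = 1.63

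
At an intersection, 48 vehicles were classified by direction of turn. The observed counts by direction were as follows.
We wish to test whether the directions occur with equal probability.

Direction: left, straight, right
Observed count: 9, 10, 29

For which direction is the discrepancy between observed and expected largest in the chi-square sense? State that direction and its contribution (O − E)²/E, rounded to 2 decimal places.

right, 10.56

Expected count for each of the 3 categories: 48/3 = 16.
cat           O        E   (O−E)²/E
left          9       16      3.063
straight     10       16      2.250
right        29       16     10.563
The largest term is for right: 10.56.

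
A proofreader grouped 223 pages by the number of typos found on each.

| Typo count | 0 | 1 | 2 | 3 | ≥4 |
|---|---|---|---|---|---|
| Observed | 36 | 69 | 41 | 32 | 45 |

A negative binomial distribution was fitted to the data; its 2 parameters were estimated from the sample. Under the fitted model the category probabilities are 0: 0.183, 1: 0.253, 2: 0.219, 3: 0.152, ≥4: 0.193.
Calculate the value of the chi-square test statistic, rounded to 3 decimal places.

4.825

Expected counts E_i = n·p_i: 223×0.183 = 40.809, 223×0.253 = 56.419, 223×0.219 = 48.837, 223×0.152 = 33.896, 223×0.193 = 43.039.
cat         O        E   (O−E)²/E
0          36   40.809     0.5667
1          69   56.419     2.8055
2          41   48.837     1.2576
3          32   33.896     0.1061
≥4         45   43.039     0.0893
Sum = 4.825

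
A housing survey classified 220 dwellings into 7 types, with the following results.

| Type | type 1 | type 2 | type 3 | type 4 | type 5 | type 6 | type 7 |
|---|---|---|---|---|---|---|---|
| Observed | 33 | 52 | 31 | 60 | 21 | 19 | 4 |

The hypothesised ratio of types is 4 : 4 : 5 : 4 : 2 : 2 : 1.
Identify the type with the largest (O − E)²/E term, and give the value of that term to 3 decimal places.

type 4, 10.000

Ratio total = 22. Expected counts: 220×4/22 = 40, 220×4/22 = 40, 220×5/22 = 50, 220×4/22 = 40, 220×2/22 = 20, 220×2/22 = 20, 220×1/22 = 10.
χ² = (33−40)²/40 + (52−40)²/40 + (31−50)²/50 + (60−40)²/40 + (21−20)²/20 + (19−20)²/20 + (4−10)²/10
   = 1.2250 + 3.6000 + 7.2200 + 10.0000 + 0.0500 + 0.0500 + 3.6000
The largest term is for type 4: 10.000.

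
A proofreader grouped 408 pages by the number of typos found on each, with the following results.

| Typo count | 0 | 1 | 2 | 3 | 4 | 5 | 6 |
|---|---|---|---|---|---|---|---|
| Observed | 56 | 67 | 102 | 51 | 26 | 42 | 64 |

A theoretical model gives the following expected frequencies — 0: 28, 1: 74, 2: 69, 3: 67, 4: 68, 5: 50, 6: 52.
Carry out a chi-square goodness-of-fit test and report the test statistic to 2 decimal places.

78.26

0: (56 − 28)²/28 = 784/28 = 28.000
1: (67 − 74)²/74 = 49/74 = 0.662
2: (102 − 69)²/69 = 1089/69 = 15.783
3: (51 − 67)²/67 = 256/67 = 3.821
4: (26 − 68)²/68 = 1764/68 = 25.941
5: (42 − 50)²/50 = 64/50 = 1.280
6: (64 − 52)²/52 = 144/52 = 2.769
Sum = 78.26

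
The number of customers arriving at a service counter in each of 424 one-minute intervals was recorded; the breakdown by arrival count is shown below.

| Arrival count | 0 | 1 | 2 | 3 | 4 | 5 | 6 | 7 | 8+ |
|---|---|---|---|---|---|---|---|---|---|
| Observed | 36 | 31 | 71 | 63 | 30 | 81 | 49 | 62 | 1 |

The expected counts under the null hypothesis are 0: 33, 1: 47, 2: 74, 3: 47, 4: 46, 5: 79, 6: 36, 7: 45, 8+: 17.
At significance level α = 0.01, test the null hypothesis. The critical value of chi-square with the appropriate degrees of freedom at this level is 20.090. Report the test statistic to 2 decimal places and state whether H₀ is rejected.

cat         O        E   (O−E)²/E
0          36       33      0.273
1          31       47      5.447
2          71       74      0.122
3          63       47      5.447
4          30       46      5.565
5          81       79      0.051
6          49       36      4.694
7          62       45      6.422
8+          1       17     15.059
Sum = 43.08
df = 8. Since 43.08 > 20.090, we reject H₀.

43.08; reject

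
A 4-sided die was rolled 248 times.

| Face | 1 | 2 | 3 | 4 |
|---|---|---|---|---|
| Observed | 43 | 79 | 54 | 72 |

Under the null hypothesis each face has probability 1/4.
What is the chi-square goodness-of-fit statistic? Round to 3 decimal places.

Under H₀ each category has probability 1/4, so each expected count is 248/4 = 62.
χ² = (43−62)²/62 + (79−62)²/62 + (54−62)²/62 + (72−62)²/62
   = 5.8226 + 4.6613 + 1.0323 + 1.6129
Sum = 13.129

13.129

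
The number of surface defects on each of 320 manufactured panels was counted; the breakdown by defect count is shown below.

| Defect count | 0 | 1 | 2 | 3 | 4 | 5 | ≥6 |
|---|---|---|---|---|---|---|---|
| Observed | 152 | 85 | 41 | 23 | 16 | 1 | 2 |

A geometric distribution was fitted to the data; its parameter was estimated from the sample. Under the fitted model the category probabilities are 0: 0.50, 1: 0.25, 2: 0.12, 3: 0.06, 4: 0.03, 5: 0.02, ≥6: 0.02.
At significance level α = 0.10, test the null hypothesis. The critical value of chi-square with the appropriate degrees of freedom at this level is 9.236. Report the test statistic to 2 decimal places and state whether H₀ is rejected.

13.49; reject

Expected counts E_i = n·p_i: 320×0.50 = 160, 320×0.25 = 80, 320×0.12 = 38.4, 320×0.06 = 19.2, 320×0.03 = 9.6, 320×0.02 = 6.4, 320×0.02 = 6.4.
cat         O        E   (O−E)²/E
0         152      160      0.400
1          85       80      0.313
2          41     38.4      0.176
3          23     19.2      0.752
4          16      9.6      4.267
5           1      6.4      4.556
≥6          2      6.4      3.025
Sum = 13.49
df = 5. Since 13.49 > 9.236, we reject H₀.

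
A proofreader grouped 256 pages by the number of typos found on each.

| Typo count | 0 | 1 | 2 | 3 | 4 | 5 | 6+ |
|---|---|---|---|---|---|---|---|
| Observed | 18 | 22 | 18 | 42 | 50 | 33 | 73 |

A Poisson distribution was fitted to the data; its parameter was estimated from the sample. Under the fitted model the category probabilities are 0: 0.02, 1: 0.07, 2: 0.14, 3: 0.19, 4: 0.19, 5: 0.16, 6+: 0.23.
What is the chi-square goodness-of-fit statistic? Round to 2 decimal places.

48.09

Expected counts E_i = n·p_i: 256×0.02 = 5.12, 256×0.07 = 17.92, 256×0.14 = 35.84, 256×0.19 = 48.64, 256×0.19 = 48.64, 256×0.16 = 40.96, 256×0.23 = 58.88.
cat         O        E   (O−E)²/E
0          18     5.12     32.401
1          22    17.92      0.929
2          18    35.84      8.880
3          42    48.64      0.906
4          50    48.64      0.038
5          33    40.96      1.547
6+         73    58.88      3.386
Sum = 48.09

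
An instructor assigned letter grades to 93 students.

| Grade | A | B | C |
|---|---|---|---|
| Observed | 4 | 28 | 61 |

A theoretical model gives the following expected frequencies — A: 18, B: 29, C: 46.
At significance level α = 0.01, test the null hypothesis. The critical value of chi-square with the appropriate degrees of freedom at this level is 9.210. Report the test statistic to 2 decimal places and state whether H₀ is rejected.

15.81; reject

χ² = (4−18)²/18 + (28−29)²/29 + (61−46)²/46
   = 10.889 + 0.034 + 4.891
Sum = 15.81
df = 2. Since 15.81 > 9.210, we reject H₀.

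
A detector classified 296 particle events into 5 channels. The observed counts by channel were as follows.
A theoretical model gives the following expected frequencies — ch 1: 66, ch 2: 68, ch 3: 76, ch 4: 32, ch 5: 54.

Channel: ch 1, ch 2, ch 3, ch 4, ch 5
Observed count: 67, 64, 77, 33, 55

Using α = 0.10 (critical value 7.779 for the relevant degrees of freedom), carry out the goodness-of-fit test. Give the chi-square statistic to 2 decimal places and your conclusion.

0.31; do not reject

cat         O        E   (O−E)²/E
ch 1       67       66      0.015
ch 2       64       68      0.235
ch 3       77       76      0.013
ch 4       33       32      0.031
ch 5       55       54      0.019
Sum = 0.31
df = 4. Since 0.31 < 7.779, we do not reject H₀.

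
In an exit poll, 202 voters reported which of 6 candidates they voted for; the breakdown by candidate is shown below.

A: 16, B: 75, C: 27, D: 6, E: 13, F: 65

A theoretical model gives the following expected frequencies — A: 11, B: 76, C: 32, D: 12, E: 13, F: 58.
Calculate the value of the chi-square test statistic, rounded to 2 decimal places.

6.91

A: (16 − 11)²/11 = 25/11 = 2.273
B: (75 − 76)²/76 = 1/76 = 0.013
C: (27 − 32)²/32 = 25/32 = 0.781
D: (6 − 12)²/12 = 36/12 = 3.000
E: (13 − 13)²/13 = 0/13 = 0.000
F: (65 − 58)²/58 = 49/58 = 0.845
Sum = 6.91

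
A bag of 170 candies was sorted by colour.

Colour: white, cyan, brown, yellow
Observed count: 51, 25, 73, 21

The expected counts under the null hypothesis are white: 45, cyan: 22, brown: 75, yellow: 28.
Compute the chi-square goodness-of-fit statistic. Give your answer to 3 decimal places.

χ² = (51−45)²/45 + (25−22)²/22 + (73−75)²/75 + (21−28)²/28
   = 0.8000 + 0.4091 + 0.0533 + 1.7500
Sum = 3.012

3.012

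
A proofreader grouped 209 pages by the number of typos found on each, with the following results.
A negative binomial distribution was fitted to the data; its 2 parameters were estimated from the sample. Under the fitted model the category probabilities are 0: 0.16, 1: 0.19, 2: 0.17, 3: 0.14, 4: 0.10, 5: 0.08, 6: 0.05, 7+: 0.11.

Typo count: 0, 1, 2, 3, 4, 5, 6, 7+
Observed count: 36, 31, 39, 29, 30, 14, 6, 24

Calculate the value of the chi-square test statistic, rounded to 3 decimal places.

Expected counts E_i = n·p_i: 209×0.16 = 33.44, 209×0.19 = 39.71, 209×0.17 = 35.53, 209×0.14 = 29.26, 209×0.10 = 20.9, 209×0.08 = 16.72, 209×0.05 = 10.45, 209×0.11 = 22.99.
cat         O        E   (O−E)²/E
0          36    33.44     0.1960
1          31    39.71     1.9105
2          39    35.53     0.3389
3          29    29.26     0.0023
4          30     20.9     3.9622
5          14    16.72     0.4425
6           6    10.45     1.8950
7+         24    22.99     0.0444
Sum = 8.792

8.792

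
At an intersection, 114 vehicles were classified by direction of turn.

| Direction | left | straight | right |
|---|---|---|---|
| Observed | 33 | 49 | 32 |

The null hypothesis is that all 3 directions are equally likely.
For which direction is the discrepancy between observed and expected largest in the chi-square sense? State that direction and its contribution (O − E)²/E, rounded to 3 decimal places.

straight, 3.184

Under H₀ each category has probability 1/3, so each expected count is 114/3 = 38.
left: (33 − 38)²/38 = 25/38 = 0.6579
straight: (49 − 38)²/38 = 121/38 = 3.1842
right: (32 − 38)²/38 = 36/38 = 0.9474
The largest term is for straight: 3.184.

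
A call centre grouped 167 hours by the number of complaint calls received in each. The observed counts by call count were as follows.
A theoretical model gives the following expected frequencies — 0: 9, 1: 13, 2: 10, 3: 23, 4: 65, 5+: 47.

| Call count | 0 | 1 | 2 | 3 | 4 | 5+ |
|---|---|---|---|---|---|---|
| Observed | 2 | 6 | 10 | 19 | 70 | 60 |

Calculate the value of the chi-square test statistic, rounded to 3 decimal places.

13.890

cat         O        E   (O−E)²/E
0           2        9     5.4444
1           6       13     3.7692
2          10       10     0.0000
3          19       23     0.6957
4          70       65     0.3846
5+         60       47     3.5957
Sum = 13.890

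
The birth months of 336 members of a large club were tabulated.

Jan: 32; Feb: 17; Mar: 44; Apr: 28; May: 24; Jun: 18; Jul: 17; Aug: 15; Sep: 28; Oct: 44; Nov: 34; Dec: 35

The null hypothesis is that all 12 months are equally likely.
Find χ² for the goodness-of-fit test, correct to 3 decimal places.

Expected count for each of the 12 categories: 336/12 = 28.
cat         O        E   (O−E)²/E
Jan        32       28     0.5714
Feb        17       28     4.3214
Mar        44       28     9.1429
Apr        28       28     0.0000
May        24       28     0.5714
Jun        18       28     3.5714
Jul        17       28     4.3214
Aug        15       28     6.0357
Sep        28       28     0.0000
Oct        44       28     9.1429
Nov        34       28     1.2857
Dec        35       28     1.7500
Sum = 40.714

40.714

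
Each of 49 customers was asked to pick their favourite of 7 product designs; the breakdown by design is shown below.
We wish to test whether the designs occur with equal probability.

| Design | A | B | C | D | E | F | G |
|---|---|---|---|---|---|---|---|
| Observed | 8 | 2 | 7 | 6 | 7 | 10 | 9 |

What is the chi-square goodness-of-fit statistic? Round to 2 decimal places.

5.71

Under H₀ each category has probability 1/7, so each expected count is 49/7 = 7.
χ² = (8−7)²/7 + (2−7)²/7 + (7−7)²/7 + (6−7)²/7 + (7−7)²/7 + (10−7)²/7 + (9−7)²/7
   = 0.143 + 3.571 + 0.000 + 0.143 + 0.000 + 1.286 + 0.571
Sum = 5.71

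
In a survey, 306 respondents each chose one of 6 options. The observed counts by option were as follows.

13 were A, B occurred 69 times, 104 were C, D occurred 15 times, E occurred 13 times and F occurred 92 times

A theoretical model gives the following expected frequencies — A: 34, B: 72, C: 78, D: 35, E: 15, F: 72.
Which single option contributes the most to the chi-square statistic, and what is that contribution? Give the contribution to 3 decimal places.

A: (13 − 34)²/34 = 441/34 = 12.9706
B: (69 − 72)²/72 = 9/72 = 0.1250
C: (104 − 78)²/78 = 676/78 = 8.6667
D: (15 − 35)²/35 = 400/35 = 11.4286
E: (13 − 15)²/15 = 4/15 = 0.2667
F: (92 − 72)²/72 = 400/72 = 5.5556
The largest term is for A: 12.971.

A, 12.971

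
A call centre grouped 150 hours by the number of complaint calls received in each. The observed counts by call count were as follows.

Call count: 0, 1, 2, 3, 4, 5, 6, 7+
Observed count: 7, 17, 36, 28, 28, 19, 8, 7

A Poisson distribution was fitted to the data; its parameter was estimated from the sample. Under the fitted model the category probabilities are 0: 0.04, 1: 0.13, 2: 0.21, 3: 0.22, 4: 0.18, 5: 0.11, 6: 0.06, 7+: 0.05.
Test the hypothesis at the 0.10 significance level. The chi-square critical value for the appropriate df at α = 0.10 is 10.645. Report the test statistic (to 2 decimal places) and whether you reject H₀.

2.45; do not reject

Expected counts E_i = n·p_i: 150×0.04 = 6, 150×0.13 = 19.5, 150×0.21 = 31.5, 150×0.22 = 33, 150×0.18 = 27, 150×0.11 = 16.5, 150×0.06 = 9, 150×0.05 = 7.5.
0: (7 − 6)²/6 = 1/6 = 0.167
1: (17 − 19.5)²/19.5 = 6.25/19.5 = 0.321
2: (36 − 31.5)²/31.5 = 20.25/31.5 = 0.643
3: (28 − 33)²/33 = 25/33 = 0.758
4: (28 − 27)²/27 = 1/27 = 0.037
5: (19 − 16.5)²/16.5 = 6.25/16.5 = 0.379
6: (8 − 9)²/9 = 1/9 = 0.111
7+: (7 − 7.5)²/7.5 = 0.25/7.5 = 0.033
Sum = 2.45
df = 6. Since 2.45 < 10.645, we do not reject H₀.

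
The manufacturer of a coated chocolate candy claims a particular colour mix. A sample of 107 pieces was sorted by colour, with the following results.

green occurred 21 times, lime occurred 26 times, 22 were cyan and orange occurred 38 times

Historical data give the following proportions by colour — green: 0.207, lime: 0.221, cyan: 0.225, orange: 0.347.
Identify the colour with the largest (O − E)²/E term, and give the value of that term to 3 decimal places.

lime, 0.234

Expected counts E_i = n·p_i: 107×0.207 = 22.149, 107×0.221 = 23.647, 107×0.225 = 24.075, 107×0.347 = 37.129.
χ² = (21−22.149)²/22.149 + (26−23.647)²/23.647 + (22−24.075)²/24.075 + (38−37.129)²/37.129
   = 0.0596 + 0.2341 + 0.1788 + 0.0204
The largest term is for lime: 0.234.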